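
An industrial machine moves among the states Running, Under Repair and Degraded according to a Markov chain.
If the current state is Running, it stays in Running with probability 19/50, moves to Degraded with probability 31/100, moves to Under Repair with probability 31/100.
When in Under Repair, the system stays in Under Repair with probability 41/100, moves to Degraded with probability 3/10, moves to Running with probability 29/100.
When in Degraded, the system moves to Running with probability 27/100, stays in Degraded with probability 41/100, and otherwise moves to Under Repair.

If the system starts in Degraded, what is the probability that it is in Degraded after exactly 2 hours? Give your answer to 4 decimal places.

0.3478

Sum over the intermediate state after 1 hour:
P = P(Degraded→Running)·P(Running→Degraded) + P(Degraded→Under Repair)·P(Under Repair→Degraded) + P(Degraded→Degraded)·P(Degraded→Degraded)
  = 0.27×0.31 + 0.32×0.3 + 0.41×0.41
  = 0.0837 + 0.0960 + 0.1681 = 0.3478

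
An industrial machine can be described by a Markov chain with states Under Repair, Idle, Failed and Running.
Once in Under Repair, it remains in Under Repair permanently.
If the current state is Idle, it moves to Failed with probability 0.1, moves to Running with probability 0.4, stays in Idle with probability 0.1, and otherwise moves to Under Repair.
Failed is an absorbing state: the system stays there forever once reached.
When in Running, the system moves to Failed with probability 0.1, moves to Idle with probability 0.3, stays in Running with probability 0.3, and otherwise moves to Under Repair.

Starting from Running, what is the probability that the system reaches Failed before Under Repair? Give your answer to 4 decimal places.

0.2353

Let h(s) be the probability of absorption at Failed starting from transient state s. Then h(Failed) = 1 and h(Under Repair) = 0. By first-step analysis:
h(Idle) = 0.4·0 + 0.1·h(Idle) + 0.1·1 + 0.4·h(Running)
h(Running) = 0.3·0 + 0.3·h(Idle) + 0.1·1 + 0.3·h(Running)
Solving: h(Idle) = 0.2157, h(Running) = 0.2353.
Starting from Running, the probability is 0.2353.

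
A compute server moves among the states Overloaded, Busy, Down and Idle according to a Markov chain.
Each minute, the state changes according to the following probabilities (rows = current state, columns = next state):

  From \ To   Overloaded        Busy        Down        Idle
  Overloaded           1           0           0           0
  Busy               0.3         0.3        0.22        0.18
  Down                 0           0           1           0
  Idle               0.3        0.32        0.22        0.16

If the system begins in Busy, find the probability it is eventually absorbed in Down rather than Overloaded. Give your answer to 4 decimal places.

0.4231

Let h(s) be the probability of absorption at Down starting from transient state s. Then h(Down) = 1 and h(Overloaded) = 0. By first-step analysis:
h(Busy) = 0.3·0 + 0.3·h(Busy) + 0.22·1 + 0.18·h(Idle)
h(Idle) = 0.3·0 + 0.32·h(Busy) + 0.22·1 + 0.16·h(Idle)
Solving: h(Busy) = 0.4231, h(Idle) = 0.4231.
Starting from Busy, the probability is 0.4231.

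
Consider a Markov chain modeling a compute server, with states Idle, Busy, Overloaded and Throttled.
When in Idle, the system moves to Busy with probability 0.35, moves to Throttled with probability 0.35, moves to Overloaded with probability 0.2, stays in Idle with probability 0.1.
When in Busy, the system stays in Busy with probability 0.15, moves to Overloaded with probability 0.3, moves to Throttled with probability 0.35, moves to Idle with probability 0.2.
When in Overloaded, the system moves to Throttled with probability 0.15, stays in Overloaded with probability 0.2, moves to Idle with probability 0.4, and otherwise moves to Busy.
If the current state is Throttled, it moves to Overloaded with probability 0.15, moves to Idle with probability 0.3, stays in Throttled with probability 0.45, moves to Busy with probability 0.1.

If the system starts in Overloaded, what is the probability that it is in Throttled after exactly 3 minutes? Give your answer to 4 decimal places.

0.3390

Propagate the distribution vector 3 minutes from Overloaded.
After 0 minutes: (0.0000, 0.0000, 1.0000, 0.0000)
After 1 minute: (0.4000, 0.2500, 0.2000, 0.1500)
After 2 minutes: (0.2150, 0.2425, 0.2175, 0.3250)
After 3 minutes: (0.2545, 0.1985, 0.2080, 0.3390)
P(in Throttled after 3 minutes) = 0.3390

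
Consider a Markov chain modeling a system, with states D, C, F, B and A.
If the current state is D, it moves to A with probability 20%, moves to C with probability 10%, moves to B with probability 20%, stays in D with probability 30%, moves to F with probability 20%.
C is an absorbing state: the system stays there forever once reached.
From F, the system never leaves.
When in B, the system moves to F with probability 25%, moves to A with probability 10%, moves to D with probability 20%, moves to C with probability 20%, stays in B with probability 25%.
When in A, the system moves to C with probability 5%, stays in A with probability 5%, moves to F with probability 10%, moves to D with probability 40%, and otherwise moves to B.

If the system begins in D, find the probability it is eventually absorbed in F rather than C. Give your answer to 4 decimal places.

Let h(s) be the probability of absorption at F starting from transient state s. Then h(F) = 1 and h(C) = 0. By first-step analysis:
h(D) = 0.3·h(D) + 0.1·0 + 0.2·1 + 0.2·h(B) + 0.2·h(A)
h(B) = 0.2·h(D) + 0.2·0 + 0.25·1 + 0.25·h(B) + 0.1·h(A)
h(A) = 0.4·h(D) + 0.05·0 + 0.1·1 + 0.4·h(B) + 0.05·h(A)
Solving: h(D) = 0.6280, h(B) = 0.5828, h(A) = 0.6151.
Starting from D, the probability is 0.6280.

0.6280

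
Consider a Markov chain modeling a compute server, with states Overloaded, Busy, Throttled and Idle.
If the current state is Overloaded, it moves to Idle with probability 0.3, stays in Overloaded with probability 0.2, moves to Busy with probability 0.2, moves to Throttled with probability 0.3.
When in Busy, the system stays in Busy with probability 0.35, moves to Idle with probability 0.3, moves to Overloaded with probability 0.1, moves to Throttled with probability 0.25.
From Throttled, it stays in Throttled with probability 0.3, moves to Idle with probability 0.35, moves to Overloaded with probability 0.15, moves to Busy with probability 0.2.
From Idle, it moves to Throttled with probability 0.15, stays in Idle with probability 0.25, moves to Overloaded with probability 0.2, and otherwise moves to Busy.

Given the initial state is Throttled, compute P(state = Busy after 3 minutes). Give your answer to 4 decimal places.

Propagate the distribution vector 3 minutes from Throttled.
After 0 minutes: (0.0000, 0.0000, 1.0000, 0.0000)
After 1 minute: (0.1500, 0.2000, 0.3000, 0.3500)
After 2 minutes: (0.1650, 0.3000, 0.2375, 0.2975)
After 3 minutes: (0.1581, 0.3045, 0.2404, 0.2970)
P(in Busy after 3 minutes) = 0.3045

0.3045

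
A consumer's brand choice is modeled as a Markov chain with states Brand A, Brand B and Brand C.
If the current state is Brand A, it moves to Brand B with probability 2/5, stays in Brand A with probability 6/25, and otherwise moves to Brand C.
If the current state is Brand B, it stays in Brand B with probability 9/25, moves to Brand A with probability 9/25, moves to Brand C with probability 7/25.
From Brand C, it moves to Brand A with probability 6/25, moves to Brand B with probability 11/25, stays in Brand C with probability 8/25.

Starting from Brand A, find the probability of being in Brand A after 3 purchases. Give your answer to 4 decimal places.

Propagate the distribution vector 3 purchases from Brand A.
After 0 purchases: (1.0000, 0.0000, 0.0000)
After 1 purchase: (0.2400, 0.4000, 0.3600)
After 2 purchases: (0.2880, 0.3984, 0.3136)
After 3 purchases: (0.2878, 0.3966, 0.3156)
P(in Brand A after 3 purchases) = 0.2878

0.2878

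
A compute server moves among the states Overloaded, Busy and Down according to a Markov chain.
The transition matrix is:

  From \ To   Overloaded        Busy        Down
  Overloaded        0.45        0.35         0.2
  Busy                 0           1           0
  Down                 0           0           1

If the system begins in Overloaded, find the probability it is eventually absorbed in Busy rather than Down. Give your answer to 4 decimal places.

0.6364

Let h(s) be the probability of absorption at Busy starting from transient state s. Then h(Busy) = 1 and h(Down) = 0. By first-step analysis:
h(Overloaded) = 0.45·h(Overloaded) + 0.35·1 + 0.2·0
Solving: h(Overloaded) = 0.6364.
Starting from Overloaded, the probability is 0.6364.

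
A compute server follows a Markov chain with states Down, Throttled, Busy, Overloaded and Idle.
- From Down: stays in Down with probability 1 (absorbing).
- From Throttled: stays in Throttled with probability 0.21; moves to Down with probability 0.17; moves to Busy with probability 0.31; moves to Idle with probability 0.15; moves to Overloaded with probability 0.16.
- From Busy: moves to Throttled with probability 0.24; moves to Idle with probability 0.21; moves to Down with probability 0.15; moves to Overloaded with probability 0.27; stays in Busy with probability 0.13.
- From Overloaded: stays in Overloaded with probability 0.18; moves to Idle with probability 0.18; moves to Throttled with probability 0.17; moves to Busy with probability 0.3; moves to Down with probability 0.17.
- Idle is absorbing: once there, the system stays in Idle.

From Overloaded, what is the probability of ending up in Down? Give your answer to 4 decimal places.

0.4754

Let h(s) be the probability of absorption at Down starting from transient state s. Then h(Down) = 1 and h(Idle) = 0. By first-step analysis:
h(Throttled) = 0.17·1 + 0.21·h(Throttled) + 0.31·h(Busy) + 0.16·h(Overloaded) + 0.15·0
h(Busy) = 0.15·1 + 0.24·h(Throttled) + 0.13·h(Busy) + 0.27·h(Overloaded) + 0.21·0
h(Overloaded) = 0.17·1 + 0.17·h(Throttled) + 0.3·h(Busy) + 0.18·h(Overloaded) + 0.18·0
Solving: h(Throttled) = 0.4901, h(Busy) = 0.4552, h(Overloaded) = 0.4754.
Starting from Overloaded, the probability is 0.4754.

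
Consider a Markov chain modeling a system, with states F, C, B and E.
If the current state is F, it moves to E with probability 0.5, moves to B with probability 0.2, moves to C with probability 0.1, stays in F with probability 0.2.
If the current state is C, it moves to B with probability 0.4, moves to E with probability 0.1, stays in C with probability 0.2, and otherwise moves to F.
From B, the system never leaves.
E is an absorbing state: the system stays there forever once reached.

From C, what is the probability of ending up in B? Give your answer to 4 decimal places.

Let h(s) be the probability of absorption at B starting from transient state s. Then h(B) = 1 and h(E) = 0. By first-step analysis:
h(F) = 0.2·h(F) + 0.1·h(C) + 0.2·1 + 0.5·0
h(C) = 0.3·h(F) + 0.2·h(C) + 0.4·1 + 0.1·0
Solving: h(F) = 0.3279, h(C) = 0.6230.
Starting from C, the probability is 0.6230.

0.6230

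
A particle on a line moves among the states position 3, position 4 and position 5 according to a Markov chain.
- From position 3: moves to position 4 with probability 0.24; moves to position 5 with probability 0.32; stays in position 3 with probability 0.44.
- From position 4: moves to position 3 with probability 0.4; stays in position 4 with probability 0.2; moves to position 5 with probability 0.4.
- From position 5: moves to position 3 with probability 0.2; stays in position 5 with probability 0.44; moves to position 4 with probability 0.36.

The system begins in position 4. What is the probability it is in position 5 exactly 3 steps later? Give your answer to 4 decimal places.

0.3885

Propagate the distribution vector 3 steps from position 4.
After 0 steps: (0.0000, 1.0000, 0.0000)
After 1 step: (0.4000, 0.2000, 0.4000)
After 2 steps: (0.3360, 0.2800, 0.3840)
After 3 steps: (0.3366, 0.2749, 0.3885)
P(in position 5 after 3 steps) = 0.3885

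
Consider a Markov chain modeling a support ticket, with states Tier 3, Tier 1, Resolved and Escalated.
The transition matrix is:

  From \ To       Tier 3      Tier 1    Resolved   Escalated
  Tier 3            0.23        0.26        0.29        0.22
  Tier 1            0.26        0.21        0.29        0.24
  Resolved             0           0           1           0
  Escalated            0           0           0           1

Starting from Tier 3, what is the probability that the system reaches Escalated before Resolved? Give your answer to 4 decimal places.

Let h(s) be the probability of absorption at Escalated starting from transient state s. Then h(Escalated) = 1 and h(Resolved) = 0. By first-step analysis:
h(Tier 3) = 0.23·h(Tier 3) + 0.26·h(Tier 1) + 0.29·0 + 0.22·1
h(Tier 1) = 0.26·h(Tier 3) + 0.21·h(Tier 1) + 0.29·0 + 0.24·1
Solving: h(Tier 3) = 0.4368, h(Tier 1) = 0.4476.
Starting from Tier 3, the probability is 0.4368.

0.4368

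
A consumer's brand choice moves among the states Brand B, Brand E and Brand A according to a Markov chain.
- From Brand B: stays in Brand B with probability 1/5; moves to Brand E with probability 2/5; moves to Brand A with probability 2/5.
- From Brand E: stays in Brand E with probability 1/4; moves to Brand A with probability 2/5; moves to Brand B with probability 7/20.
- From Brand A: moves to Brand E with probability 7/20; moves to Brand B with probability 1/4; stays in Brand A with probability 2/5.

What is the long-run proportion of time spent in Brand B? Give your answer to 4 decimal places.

Let the stationary distribution be π with π = πP and π_1 + π_2 + π_3 = 1.
π_1 = 0.2·π_1 + 0.35·π_2 + 0.25·π_3
π_2 = 0.4·π_1 + 0.25·π_2 + 0.35·π_3
Solving with the normalization constraint gives π = (0.2696, 0.3304, 0.4000).
So the stationary probability of Brand B is 0.2696.

0.2696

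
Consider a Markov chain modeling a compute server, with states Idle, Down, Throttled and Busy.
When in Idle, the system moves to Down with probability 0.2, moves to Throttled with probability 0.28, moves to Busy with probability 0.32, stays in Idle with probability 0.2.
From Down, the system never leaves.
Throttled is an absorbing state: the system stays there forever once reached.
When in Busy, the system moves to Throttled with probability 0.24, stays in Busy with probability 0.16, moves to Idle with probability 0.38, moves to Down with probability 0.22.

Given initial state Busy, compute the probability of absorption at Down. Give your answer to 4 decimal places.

0.4578

Let h(s) be the probability of absorption at Down starting from transient state s. Then h(Down) = 1 and h(Throttled) = 0. By first-step analysis:
h(Idle) = 0.2·h(Idle) + 0.2·1 + 0.28·0 + 0.32·h(Busy)
h(Busy) = 0.38·h(Idle) + 0.22·1 + 0.24·0 + 0.16·h(Busy)
Solving: h(Idle) = 0.4331, h(Busy) = 0.4578.
Starting from Busy, the probability is 0.4578.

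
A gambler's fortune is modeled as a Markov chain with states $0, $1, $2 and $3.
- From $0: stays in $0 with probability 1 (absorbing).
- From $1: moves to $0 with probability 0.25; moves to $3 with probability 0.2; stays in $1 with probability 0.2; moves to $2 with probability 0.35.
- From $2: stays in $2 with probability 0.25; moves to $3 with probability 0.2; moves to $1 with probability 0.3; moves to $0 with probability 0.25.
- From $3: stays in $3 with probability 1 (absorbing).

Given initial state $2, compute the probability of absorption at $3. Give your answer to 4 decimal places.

Let h(s) be the probability of absorption at $3 starting from transient state s. Then h($3) = 1 and h($0) = 0. By first-step analysis:
h($1) = 0.25·0 + 0.2·h($1) + 0.35·h($2) + 0.2·1
h($2) = 0.25·0 + 0.3·h($1) + 0.25·h($2) + 0.2·1
Solving: h($1) = 0.4444, h($2) = 0.4444.
Starting from $2, the probability is 0.4444.

0.4444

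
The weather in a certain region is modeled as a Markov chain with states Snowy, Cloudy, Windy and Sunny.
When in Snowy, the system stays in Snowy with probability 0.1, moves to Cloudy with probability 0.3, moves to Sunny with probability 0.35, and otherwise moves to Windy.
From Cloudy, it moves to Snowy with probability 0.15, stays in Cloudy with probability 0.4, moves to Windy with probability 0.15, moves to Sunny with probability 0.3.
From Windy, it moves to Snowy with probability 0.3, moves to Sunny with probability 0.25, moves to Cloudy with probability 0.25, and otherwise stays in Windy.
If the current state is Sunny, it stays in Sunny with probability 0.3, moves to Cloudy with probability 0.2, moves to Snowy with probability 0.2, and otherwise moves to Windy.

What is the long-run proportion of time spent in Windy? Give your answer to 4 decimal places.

0.2249

Let the stationary distribution be π with π = πP and π_1 + π_2 + π_3 + π_4 = 1.
π_1 = 0.1·π_1 + 0.15·π_2 + 0.3·π_3 + 0.2·π_4
π_2 = 0.3·π_1 + 0.4·π_2 + 0.25·π_3 + 0.2·π_4
π_3 = 0.25·π_1 + 0.15·π_2 + 0.2·π_3 + 0.3·π_4
Solving with the normalization constraint gives π = (0.1892, 0.2877, 0.2249, 0.2982).
So the stationary probability of Windy is 0.2249.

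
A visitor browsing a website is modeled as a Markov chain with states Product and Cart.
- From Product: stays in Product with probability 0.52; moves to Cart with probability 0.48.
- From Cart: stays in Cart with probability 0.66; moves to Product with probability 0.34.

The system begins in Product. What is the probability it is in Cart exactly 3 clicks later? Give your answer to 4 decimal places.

Propagate the distribution vector 3 clicks from Product.
After 0 clicks: (1.0000, 0.0000)
After 1 click: (0.5200, 0.4800)
After 2 clicks: (0.4336, 0.5664)
After 3 clicks: (0.4180, 0.5820)
P(in Cart after 3 clicks) = 0.5820

0.5820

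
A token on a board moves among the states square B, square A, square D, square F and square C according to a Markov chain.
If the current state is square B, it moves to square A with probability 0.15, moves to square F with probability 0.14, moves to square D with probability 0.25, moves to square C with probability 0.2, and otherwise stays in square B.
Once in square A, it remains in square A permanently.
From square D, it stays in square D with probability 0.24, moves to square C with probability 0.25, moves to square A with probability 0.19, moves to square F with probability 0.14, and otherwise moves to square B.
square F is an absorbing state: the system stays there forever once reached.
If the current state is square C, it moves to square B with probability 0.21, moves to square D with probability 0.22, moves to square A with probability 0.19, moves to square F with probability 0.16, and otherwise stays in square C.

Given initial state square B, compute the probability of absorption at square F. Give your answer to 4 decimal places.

0.4617

Let h(s) be the probability of absorption at square F starting from transient state s. Then h(square F) = 1 and h(square A) = 0. By first-step analysis:
h(square B) = 0.26·h(square B) + 0.15·0 + 0.25·h(square D) + 0.14·1 + 0.2·h(square C)
h(square D) = 0.18·h(square B) + 0.19·0 + 0.24·h(square D) + 0.14·1 + 0.25·h(square C)
h(square C) = 0.21·h(square B) + 0.19·0 + 0.22·h(square D) + 0.16·1 + 0.22·h(square C)
Solving: h(square B) = 0.4617, h(square D) = 0.4430, h(square C) = 0.4544.
Starting from square B, the probability is 0.4617.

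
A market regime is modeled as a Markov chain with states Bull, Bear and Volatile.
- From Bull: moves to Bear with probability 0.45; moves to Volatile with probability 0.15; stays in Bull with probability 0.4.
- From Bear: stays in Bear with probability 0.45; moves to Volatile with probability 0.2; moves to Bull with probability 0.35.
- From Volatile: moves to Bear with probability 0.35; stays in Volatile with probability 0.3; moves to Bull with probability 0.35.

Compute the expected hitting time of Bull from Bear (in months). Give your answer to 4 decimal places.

Let t(s) be the expected number of months to first reach Bull from state s, with t(Bull) = 0. Conditioning on the first month:
t(Bear) = 1 + 0.45·t(Bear) + 0.2·t(Volatile)
t(Volatile) = 1 + 0.35·t(Bear) + 0.3·t(Volatile)
Solving: t(Bear) = 2.8571, t(Volatile) = 2.8571.
Expected months from Bear to Bull: 2.8571.

2.8571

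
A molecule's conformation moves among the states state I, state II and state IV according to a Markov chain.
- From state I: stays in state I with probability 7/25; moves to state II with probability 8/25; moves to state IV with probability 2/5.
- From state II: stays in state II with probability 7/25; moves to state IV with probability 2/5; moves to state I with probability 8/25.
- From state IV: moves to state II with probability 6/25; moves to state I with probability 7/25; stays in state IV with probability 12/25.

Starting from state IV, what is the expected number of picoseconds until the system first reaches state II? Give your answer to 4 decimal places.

Let t(s) be the expected number of picoseconds to first reach state II from state s, with t(state II) = 0. Conditioning on the first picosecond:
t(state I) = 1 + 0.28·t(state I) + 0.4·t(state IV)
t(state IV) = 1 + 0.28·t(state I) + 0.48·t(state IV)
Solving: t(state I) = 3.5061, t(state IV) = 3.8110.
Expected picoseconds from state IV to state II: 3.8110.

3.8110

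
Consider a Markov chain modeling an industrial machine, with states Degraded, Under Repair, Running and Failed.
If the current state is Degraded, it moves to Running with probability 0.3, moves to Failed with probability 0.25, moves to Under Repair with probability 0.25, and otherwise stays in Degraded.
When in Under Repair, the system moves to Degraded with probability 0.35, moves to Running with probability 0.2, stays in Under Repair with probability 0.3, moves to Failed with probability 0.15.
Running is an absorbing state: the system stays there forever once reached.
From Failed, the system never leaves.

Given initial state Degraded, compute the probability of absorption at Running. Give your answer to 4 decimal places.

0.5503

Let h(s) be the probability of absorption at Running starting from transient state s. Then h(Running) = 1 and h(Failed) = 0. By first-step analysis:
h(Degraded) = 0.2·h(Degraded) + 0.25·h(Under Repair) + 0.3·1 + 0.25·0
h(Under Repair) = 0.35·h(Degraded) + 0.3·h(Under Repair) + 0.2·1 + 0.15·0
Solving: h(Degraded) = 0.5503, h(Under Repair) = 0.5608.
Starting from Degraded, the probability is 0.5503.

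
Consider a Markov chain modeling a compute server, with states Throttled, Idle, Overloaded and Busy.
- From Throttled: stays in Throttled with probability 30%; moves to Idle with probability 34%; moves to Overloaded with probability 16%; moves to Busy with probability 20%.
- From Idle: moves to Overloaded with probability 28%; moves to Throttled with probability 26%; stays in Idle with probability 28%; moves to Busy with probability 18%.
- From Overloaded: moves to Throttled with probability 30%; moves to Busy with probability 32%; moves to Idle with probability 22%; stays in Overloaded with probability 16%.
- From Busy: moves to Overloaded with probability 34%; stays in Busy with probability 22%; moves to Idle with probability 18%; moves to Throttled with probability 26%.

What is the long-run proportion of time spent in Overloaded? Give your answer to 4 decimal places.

Let the stationary distribution be π with π = πP and π_1 + π_2 + π_3 + π_4 = 1.
π_1 = 0.3·π_1 + 0.26·π_2 + 0.3·π_3 + 0.26·π_4
π_2 = 0.34·π_1 + 0.28·π_2 + 0.22·π_3 + 0.18·π_4
π_3 = 0.16·π_1 + 0.28·π_2 + 0.16·π_3 + 0.34·π_4
Solving with the normalization constraint gives π = (0.2805, 0.2602, 0.2321, 0.2272).
So the stationary probability of Overloaded is 0.2321.

0.2321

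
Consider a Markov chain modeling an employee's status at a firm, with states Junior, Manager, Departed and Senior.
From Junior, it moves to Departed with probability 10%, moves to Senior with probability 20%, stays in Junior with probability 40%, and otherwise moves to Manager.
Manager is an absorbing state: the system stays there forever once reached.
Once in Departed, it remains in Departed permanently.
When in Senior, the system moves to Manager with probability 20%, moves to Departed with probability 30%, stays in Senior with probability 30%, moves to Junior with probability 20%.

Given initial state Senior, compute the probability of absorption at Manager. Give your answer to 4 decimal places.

Let h(s) be the probability of absorption at Manager starting from transient state s. Then h(Manager) = 1 and h(Departed) = 0. By first-step analysis:
h(Junior) = 0.4·h(Junior) + 0.3·1 + 0.1·0 + 0.2·h(Senior)
h(Senior) = 0.2·h(Junior) + 0.2·1 + 0.3·0 + 0.3·h(Senior)
Solving: h(Junior) = 0.6579, h(Senior) = 0.4737.
Starting from Senior, the probability is 0.4737.

0.4737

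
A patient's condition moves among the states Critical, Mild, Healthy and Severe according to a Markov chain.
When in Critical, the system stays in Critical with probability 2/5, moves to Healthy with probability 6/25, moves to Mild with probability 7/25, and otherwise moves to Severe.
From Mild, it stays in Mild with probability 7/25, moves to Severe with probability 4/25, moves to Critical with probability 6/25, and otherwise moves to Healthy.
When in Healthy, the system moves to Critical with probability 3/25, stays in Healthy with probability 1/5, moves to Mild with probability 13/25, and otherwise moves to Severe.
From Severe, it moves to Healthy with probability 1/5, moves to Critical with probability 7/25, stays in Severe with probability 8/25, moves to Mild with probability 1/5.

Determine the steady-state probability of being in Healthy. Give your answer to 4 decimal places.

Let the stationary distribution be π with π = πP and π_1 + π_2 + π_3 + π_4 = 1.
π_1 = 0.4·π_1 + 0.24·π_2 + 0.12·π_3 + 0.28·π_4
π_2 = 0.28·π_1 + 0.28·π_2 + 0.52·π_3 + 0.2·π_4
π_3 = 0.24·π_1 + 0.32·π_2 + 0.2·π_3 + 0.2·π_4
Solving with the normalization constraint gives π = (0.2580, 0.3266, 0.2495, 0.1659).
So the stationary probability of Healthy is 0.2495.

0.2495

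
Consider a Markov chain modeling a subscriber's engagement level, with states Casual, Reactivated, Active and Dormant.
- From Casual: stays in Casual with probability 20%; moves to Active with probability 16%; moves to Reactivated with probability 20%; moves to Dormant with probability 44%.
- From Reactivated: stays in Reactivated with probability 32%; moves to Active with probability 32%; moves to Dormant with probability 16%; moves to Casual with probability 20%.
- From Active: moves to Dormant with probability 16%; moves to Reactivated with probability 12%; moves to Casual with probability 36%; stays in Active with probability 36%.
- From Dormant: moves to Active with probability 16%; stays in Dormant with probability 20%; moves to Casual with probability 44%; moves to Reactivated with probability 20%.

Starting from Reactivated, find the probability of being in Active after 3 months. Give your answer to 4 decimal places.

Propagate the distribution vector 3 months from Reactivated.
After 0 months: (0.0000, 1.0000, 0.0000, 0.0000)
After 1 month: (0.2000, 0.3200, 0.3200, 0.1600)
After 2 months: (0.2896, 0.2128, 0.2752, 0.2224)
After 3 months: (0.2974, 0.2035, 0.2491, 0.2500)
P(in Active after 3 months) = 0.2491

0.2491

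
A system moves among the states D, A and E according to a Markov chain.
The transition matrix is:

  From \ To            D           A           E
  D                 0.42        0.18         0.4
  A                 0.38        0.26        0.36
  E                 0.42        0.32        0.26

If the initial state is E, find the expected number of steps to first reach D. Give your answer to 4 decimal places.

Let t(s) be the expected number of steps to first reach D from state s, with t(D) = 0. Conditioning on the first step:
t(A) = 1 + 0.26·t(A) + 0.36·t(E)
t(E) = 1 + 0.32·t(A) + 0.26·t(E)
Solving: t(A) = 2.5439, t(E) = 2.4514.
Expected steps from E to D: 2.4514.

2.4514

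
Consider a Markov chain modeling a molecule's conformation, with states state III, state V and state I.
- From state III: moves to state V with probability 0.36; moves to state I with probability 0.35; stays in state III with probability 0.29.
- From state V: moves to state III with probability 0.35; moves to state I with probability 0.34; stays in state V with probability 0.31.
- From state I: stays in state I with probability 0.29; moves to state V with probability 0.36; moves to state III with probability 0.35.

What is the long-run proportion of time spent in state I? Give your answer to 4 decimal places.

Let the stationary distribution be π with π = πP and π_1 + π_2 + π_3 = 1.
π_1 = 0.29·π_1 + 0.35·π_2 + 0.35·π_3
π_2 = 0.36·π_1 + 0.31·π_2 + 0.36·π_3
Solving with the normalization constraint gives π = (0.3302, 0.3429, 0.3270).
So the stationary probability of state I is 0.3270.

0.3270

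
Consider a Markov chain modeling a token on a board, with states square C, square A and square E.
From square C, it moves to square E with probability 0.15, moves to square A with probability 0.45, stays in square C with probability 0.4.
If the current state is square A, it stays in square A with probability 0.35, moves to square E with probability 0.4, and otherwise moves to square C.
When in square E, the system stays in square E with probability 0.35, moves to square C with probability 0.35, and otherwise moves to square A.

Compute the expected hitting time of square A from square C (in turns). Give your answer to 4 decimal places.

Let t(s) be the expected number of turns to first reach square A from state s, with t(square A) = 0. Conditioning on the first turn:
t(square C) = 1 + 0.4·t(square C) + 0.15·t(square E)
t(square E) = 1 + 0.35·t(square C) + 0.35·t(square E)
Solving: t(square C) = 2.3704, t(square E) = 2.8148.
Expected turns from square C to square A: 2.3704.

2.3704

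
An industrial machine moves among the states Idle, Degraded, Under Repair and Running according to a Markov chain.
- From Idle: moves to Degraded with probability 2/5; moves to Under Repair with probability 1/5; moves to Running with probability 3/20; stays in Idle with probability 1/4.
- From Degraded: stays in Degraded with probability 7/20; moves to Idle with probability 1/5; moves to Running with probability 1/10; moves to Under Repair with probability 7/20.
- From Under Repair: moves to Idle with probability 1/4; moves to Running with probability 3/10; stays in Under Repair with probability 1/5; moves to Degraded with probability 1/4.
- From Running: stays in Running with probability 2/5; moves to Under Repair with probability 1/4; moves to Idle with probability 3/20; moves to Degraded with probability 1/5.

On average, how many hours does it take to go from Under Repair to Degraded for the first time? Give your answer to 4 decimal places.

Let t(s) be the expected number of hours to first reach Degraded from state s, with t(Degraded) = 0. Conditioning on the first hour:
t(Idle) = 1 + 0.25·t(Idle) + 0.2·t(Under Repair) + 0.15·t(Running)
t(Under Repair) = 1 + 0.25·t(Idle) + 0.2·t(Under Repair) + 0.3·t(Running)
t(Running) = 1 + 0.15·t(Idle) + 0.25·t(Under Repair) + 0.4·t(Running)
Solving: t(Idle) = 3.1280, t(Under Repair) = 3.7283, t(Running) = 4.0021.
Expected hours from Under Repair to Degraded: 3.7283.

3.7283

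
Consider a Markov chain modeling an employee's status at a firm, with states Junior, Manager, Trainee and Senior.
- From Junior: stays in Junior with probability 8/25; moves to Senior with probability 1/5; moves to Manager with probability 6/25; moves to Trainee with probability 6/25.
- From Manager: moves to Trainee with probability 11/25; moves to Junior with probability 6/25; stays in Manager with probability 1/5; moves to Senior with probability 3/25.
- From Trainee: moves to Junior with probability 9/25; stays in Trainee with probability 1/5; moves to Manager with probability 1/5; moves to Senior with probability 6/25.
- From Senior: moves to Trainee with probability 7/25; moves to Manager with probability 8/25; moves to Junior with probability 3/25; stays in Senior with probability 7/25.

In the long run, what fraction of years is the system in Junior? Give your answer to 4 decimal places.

Let the stationary distribution be π with π = πP and π_1 + π_2 + π_3 + π_4 = 1.
π_1 = 0.32·π_1 + 0.24·π_2 + 0.36·π_3 + 0.12·π_4
π_2 = 0.24·π_1 + 0.2·π_2 + 0.2·π_3 + 0.32·π_4
π_3 = 0.24·π_1 + 0.44·π_2 + 0.2·π_3 + 0.28·π_4
Solving with the normalization constraint gives π = (0.2706, 0.2359, 0.2842, 0.2092).
So the stationary probability of Junior is 0.2706.

0.2706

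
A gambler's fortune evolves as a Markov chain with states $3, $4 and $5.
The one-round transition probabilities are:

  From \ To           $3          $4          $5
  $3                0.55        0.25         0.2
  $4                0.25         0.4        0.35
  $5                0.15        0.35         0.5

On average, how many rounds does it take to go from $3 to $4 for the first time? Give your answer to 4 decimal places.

Let t(s) be the expected number of rounds to first reach $4 from state s, with t($4) = 0. Conditioning on the first round:
t($3) = 1 + 0.55·t($3) + 0.2·t($5)
t($5) = 1 + 0.15·t($3) + 0.5·t($5)
Solving: t($3) = 3.5897, t($5) = 3.0769.
Expected rounds from $3 to $4: 3.5897.

3.5897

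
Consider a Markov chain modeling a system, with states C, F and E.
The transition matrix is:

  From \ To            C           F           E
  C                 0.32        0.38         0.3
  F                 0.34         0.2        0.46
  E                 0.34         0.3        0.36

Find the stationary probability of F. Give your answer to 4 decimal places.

Let the stationary distribution be π with π = πP and π_1 + π_2 + π_3 = 1.
π_1 = 0.32·π_1 + 0.34·π_2 + 0.34·π_3
π_2 = 0.38·π_1 + 0.2·π_2 + 0.3·π_3
Solving with the normalization constraint gives π = (0.3333, 0.2970, 0.3697).
So the stationary probability of F is 0.2970.

0.2970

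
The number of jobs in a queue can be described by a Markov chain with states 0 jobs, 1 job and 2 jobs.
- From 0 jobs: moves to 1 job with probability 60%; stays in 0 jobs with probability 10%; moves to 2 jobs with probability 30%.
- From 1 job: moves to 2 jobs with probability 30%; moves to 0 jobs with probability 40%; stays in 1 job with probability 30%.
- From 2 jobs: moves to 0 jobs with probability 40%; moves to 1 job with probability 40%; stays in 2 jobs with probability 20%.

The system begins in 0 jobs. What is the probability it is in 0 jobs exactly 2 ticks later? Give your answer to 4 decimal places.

Sum over the intermediate state after 1 tick:
P = P(0 jobs→0 jobs)·P(0 jobs→0 jobs) + P(0 jobs→1 job)·P(1 job→0 jobs) + P(0 jobs→2 jobs)·P(2 jobs→0 jobs)
  = 0.1×0.1 + 0.6×0.4 + 0.3×0.4
  = 0.0100 + 0.2400 + 0.1200 = 0.3700

0.3700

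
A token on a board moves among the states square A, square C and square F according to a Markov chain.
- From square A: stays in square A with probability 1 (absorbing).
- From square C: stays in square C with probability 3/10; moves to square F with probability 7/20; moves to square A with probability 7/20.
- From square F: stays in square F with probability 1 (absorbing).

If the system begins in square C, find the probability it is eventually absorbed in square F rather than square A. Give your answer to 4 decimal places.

0.5000

Let h(s) be the probability of absorption at square F starting from transient state s. Then h(square F) = 1 and h(square A) = 0. By first-step analysis:
h(square C) = 0.35·0 + 0.3·h(square C) + 0.35·1
Solving: h(square C) = 0.5000.
Starting from square C, the probability is 0.5000.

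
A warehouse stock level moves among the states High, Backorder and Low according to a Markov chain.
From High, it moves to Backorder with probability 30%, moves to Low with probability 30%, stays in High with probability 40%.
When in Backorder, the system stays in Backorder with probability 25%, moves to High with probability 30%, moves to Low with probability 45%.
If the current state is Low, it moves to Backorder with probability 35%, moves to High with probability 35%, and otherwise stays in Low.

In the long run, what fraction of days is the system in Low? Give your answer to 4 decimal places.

0.3453

Let the stationary distribution be π with π = πP and π_1 + π_2 + π_3 = 1.
π_1 = 0.4·π_1 + 0.3·π_2 + 0.35·π_3
π_2 = 0.3·π_1 + 0.25·π_2 + 0.35·π_3
Solving with the normalization constraint gives π = (0.3525, 0.3022, 0.3453).
So the stationary probability of Low is 0.3453.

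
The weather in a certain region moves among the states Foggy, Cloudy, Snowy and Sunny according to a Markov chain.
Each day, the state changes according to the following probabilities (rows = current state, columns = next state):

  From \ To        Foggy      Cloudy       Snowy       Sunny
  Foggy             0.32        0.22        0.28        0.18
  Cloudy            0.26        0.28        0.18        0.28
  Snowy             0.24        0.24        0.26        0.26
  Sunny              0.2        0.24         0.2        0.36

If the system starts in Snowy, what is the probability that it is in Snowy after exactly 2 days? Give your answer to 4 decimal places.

Propagate the distribution vector 2 days from Snowy.
After 0 days: (0.0000, 0.0000, 1.0000, 0.0000)
After 1 day: (0.2400, 0.2400, 0.2600, 0.2600)
After 2 days: (0.2536, 0.2448, 0.2300, 0.2716)
P(in Snowy after 2 days) = 0.2300

0.2300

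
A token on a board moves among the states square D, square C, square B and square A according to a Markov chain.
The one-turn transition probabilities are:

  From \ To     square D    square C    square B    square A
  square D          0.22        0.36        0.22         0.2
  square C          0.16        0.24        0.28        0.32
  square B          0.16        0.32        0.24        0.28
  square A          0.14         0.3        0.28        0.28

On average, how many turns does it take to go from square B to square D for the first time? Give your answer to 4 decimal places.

Let t(s) be the expected number of turns to first reach square D from state s, with t(square D) = 0. Conditioning on the first turn:
t(square C) = 1 + 0.24·t(square C) + 0.28·t(square B) + 0.32·t(square A)
t(square B) = 1 + 0.32·t(square C) + 0.24·t(square B) + 0.28·t(square A)
t(square A) = 1 + 0.3·t(square C) + 0.28·t(square B) + 0.28·t(square A)
Solving: t(square C) = 6.4913, t(square B) = 6.4865, t(square A) = 6.6161.
Expected turns from square B to square D: 6.4865.

6.4865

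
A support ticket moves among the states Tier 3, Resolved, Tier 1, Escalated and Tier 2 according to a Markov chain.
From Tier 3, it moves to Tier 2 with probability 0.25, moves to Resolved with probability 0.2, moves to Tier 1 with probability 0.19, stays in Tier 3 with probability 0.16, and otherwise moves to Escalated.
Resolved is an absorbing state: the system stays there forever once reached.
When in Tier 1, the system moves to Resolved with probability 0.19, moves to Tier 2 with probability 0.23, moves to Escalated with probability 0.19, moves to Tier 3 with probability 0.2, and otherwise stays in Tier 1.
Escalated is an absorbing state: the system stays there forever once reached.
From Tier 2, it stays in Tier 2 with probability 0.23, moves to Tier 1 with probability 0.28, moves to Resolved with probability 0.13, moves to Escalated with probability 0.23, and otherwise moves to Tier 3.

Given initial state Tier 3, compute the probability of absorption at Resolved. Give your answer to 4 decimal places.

Let h(s) be the probability of absorption at Resolved starting from transient state s. Then h(Resolved) = 1 and h(Escalated) = 0. By first-step analysis:
h(Tier 3) = 0.16·h(Tier 3) + 0.2·1 + 0.19·h(Tier 1) + 0.2·0 + 0.25·h(Tier 2)
h(Tier 1) = 0.2·h(Tier 3) + 0.19·1 + 0.19·h(Tier 1) + 0.19·0 + 0.23·h(Tier 2)
h(Tier 2) = 0.13·h(Tier 3) + 0.13·1 + 0.28·h(Tier 1) + 0.23·0 + 0.23·h(Tier 2)
Solving: h(Tier 3) = 0.4688, h(Tier 1) = 0.4692, h(Tier 2) = 0.4186.
Starting from Tier 3, the probability is 0.4688.

0.4688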